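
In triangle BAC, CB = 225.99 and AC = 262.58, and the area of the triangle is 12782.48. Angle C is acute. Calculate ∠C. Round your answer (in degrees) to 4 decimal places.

∠C ≈ 25.5195°

From area = ½·AC·CB·sin C, we get sin C = 2·area/(AC·CB) ≈ 0.43082.
Taking the acute solution, ∠C ≈ 25.52°.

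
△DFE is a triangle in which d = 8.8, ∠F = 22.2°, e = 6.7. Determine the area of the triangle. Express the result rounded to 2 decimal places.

11.14

Area = ½·e·d·sin F ≈ 11.139.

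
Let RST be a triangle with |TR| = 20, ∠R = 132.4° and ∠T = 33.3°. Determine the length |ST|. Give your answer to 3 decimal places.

The third angle is ∠S = 180° − ∠T − ∠R = 14.30°.
Law of sines: |ST| = |TR|·sin R/sin S ≈ 59.794.

59.794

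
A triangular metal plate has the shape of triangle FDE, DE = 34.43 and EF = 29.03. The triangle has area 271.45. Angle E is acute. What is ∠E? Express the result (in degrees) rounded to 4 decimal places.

From area = ½·DE·EF·sin E, we get sin E = 2·area/(DE·EF) ≈ 0.54317.
Taking the acute solution, ∠E ≈ 32.90°.

32.8997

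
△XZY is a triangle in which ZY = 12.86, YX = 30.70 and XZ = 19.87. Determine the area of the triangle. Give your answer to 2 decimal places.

area ≈ 84.79

Semiperimeter s = (12.86 + 30.7 + 19.87)/2 = 31.715.
Heron's formula: area = √(31.715·18.855·1.015·11.845) ≈ 84.79.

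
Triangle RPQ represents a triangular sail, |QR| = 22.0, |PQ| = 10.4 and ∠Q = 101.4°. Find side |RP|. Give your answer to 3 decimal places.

26.127

By the law of cosines, |RP|² = |PQ|² + |QR|² − 2·|PQ|·|QR|·cos Q = 682.61, so |RP| ≈ 26.127.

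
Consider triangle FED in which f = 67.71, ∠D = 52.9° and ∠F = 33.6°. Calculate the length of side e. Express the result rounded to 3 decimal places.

The third angle is ∠E = 180° − ∠D − ∠F = 93.50°.
Law of sines: e = f·sin E/sin F ≈ 122.13.

122.126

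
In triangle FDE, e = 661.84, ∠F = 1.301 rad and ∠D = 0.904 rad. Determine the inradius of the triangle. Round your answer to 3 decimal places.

The third angle is ∠E = π − ∠F − ∠D = 0.937 rad.
Law of sines: f = e·sin F/sin E ≈ 791.89.
Law of sines: d = e·sin D/sin E ≈ 645.62.
Area = ½·e·f·sin D ≈ 2.0592e+05.
Semiperimeter s = (791.89+645.62+661.84)/2 = 1049.7.
Inradius = area/s = 2.0592e+05/1049.7 ≈ 196.18.

196.176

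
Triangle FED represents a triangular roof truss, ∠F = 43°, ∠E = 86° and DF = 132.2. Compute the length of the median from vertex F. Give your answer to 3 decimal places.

109.543

The third angle is ∠D = 180° − ∠F − ∠E = 51.00°.
Law of sines: ED = DF·sin F/sin E ≈ 90.38.
Law of sines: FE = DF·sin D/sin E ≈ 102.99.
Median from F: ½√(2·DF² + 2·FE² − ED²) ≈ 109.54.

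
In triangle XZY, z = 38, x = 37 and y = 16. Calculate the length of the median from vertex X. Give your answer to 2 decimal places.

m_X ≈ 22.53

Median from X: ½√(2·z² + 2·y² − x²) ≈ 22.533.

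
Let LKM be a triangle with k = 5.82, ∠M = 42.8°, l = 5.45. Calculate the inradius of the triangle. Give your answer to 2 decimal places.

1.40

By the law of cosines, m² = l² + k² − 2·l·k·cos M = 17.029, so m ≈ 4.1266.
Area = ½·l·k·sin M ≈ 10.776.
Semiperimeter s = (5.45+5.82+4.1266)/2 = 7.6983.
Inradius = area/s = 10.776/7.6983 ≈ 1.3997.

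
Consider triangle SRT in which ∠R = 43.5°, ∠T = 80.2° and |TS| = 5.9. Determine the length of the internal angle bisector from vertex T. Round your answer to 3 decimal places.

t_T ≈ 4.939

The third angle is ∠S = 180° − ∠R − ∠T = 56.30°.
Law of sines: |RT| = |TS|·sin S/sin R ≈ 7.1308.
Law of sines: |SR| = |TS|·sin T/sin R ≈ 8.4461.
The bisector from T has length 2·|RT|·|TS|·cos(∠T/2)/(|RT|+|TS|) ≈ 4.9393.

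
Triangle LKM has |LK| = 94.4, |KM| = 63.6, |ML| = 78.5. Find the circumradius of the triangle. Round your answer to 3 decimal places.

47.603

By the law of cosines, cos L = (|ML|² + |LK|² − |KM|²) / (2·|ML|·|LK|) ≈ 0.74413, so ∠L ≈ 41.92°.
Circumradius = |KM|/(2 sin L) ≈ 47.603.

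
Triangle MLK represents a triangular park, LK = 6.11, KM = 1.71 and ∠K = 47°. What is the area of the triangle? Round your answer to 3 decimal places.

Area = ½·LK·KM·sin K ≈ 3.8206.

area ≈ 3.821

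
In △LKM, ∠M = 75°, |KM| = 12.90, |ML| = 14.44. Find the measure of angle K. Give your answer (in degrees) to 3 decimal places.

By the law of cosines, |LK|² = |KM|² + |ML|² − 2·|KM|·|ML|·cos M = 278.5, so |LK| ≈ 16.688.
Law of cosines again: cos K = (|LK|² + |KM|² − |ML|²)/(2·|LK|·|KM|) ≈ 0.54905, so ∠K ≈ 56.70°.

56.698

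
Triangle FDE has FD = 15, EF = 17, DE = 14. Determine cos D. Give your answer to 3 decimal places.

cos D ≈ 0.314

By the law of cosines, cos D = (FD² + DE² − EF²) / (2·FD·DE) ≈ 0.31429, so ∠D ≈ 71.68°.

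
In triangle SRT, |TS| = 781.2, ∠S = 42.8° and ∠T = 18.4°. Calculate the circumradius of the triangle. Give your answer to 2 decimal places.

445.73

The third angle is ∠R = 180° − ∠T − ∠S = 118.80°.
Law of sines: |RT| = |TS|·sin S/sin R ≈ 605.7.
Law of sines: |SR| = |TS|·sin T/sin R ≈ 281.39.
Circumradius = |TS|/(2 sin R) ≈ 445.73.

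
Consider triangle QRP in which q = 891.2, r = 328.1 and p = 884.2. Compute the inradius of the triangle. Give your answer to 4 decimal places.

Semiperimeter s = (891.2 + 328.1 + 884.2)/2 = 1051.8.
Heron's formula: area = √(1051.8·160.55·723.65·167.55) ≈ 1.4309e+05.
Inradius = area/s = 1.4309e+05/1051.8 ≈ 136.05.

136.0459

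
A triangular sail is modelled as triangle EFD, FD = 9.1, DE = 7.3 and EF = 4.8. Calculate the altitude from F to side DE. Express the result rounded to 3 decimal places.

Semiperimeter s = (9.1 + 7.3 + 4.8)/2 = 10.6.
Heron's formula: area = √(10.6·1.5·3.3·5.8) ≈ 17.445.
The altitude from F has length 2·area/DE ≈ 4.7794.

4.779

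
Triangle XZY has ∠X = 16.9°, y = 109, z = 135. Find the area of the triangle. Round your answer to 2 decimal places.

Area = ½·z·y·sin X ≈ 2138.8.

area ≈ 2138.84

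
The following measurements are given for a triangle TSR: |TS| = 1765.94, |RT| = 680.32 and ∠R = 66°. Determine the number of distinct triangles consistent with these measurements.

1

|RT|·sin R = 680.32·sin(66°) ≈ 621.5.
Since |TS| ≥ |RT|, exactly one triangle exists.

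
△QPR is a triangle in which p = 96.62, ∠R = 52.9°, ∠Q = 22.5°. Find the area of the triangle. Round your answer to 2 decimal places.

1472.23

The third angle is ∠P = 180° − ∠R − ∠Q = 104.60°.
Law of sines: q = p·sin Q/sin P ≈ 38.209.
Law of sines: r = p·sin R/sin P ≈ 79.634.
Area = ½·p·q·sin R ≈ 1472.2.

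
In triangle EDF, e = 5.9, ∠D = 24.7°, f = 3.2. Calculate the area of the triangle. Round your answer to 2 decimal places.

Area = ½·f·e·sin D ≈ 3.9447.

3.94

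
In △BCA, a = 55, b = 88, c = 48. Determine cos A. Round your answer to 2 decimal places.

cos A ≈ 0.83

By the law of cosines, cos A = (b² + c² − a²) / (2·b·c) ≈ 0.83132, so ∠A ≈ 33.77°.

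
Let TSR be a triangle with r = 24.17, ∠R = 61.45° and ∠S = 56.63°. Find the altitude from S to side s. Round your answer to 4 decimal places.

The third angle is ∠T = 180° − ∠S − ∠R = 61.92°.
Law of sines: t = r·sin T/sin R ≈ 24.277.
Law of sines: s = r·sin S/sin R ≈ 22.98.
Area = ½·r·t·sin S ≈ 245.02.
The altitude from S has length 2·area/s ≈ 21.325.

h_S ≈ 21.3250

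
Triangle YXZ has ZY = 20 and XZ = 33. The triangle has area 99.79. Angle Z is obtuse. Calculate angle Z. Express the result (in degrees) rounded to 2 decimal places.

From area = ½·XZ·ZY·sin Z, we get sin Z = 2·area/(XZ·ZY) ≈ 0.30239.
Taking the obtuse solution, ∠Z ≈ 162.40°.

∠Z ≈ 162.40°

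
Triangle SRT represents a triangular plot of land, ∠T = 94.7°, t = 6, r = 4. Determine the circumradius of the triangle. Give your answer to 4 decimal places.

3.0101

Law of sines: sin R = r·sin T/t ≈ 0.66442.
Since t ≥ r, only the acute value applies: ∠R ≈ 41.64°.
Then ∠S = 180° − ∠T − ∠R ≈ 43.66°.
Law of sines gives s = t·sin S/sin T ≈ 4.1564.
Circumradius = t/(2 sin T) ≈ 3.0101.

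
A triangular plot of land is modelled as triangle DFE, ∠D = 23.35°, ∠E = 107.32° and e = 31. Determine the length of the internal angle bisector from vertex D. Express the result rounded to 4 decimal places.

The third angle is ∠F = 180° − ∠E − ∠D = 49.33°.
Law of sines: d = e·sin D/sin E ≈ 12.87.
Law of sines: f = e·sin F/sin E ≈ 24.63.
The bisector from D has length 2·f·e·cos(∠D/2)/(f+e) ≈ 26.882.

t_D ≈ 26.8821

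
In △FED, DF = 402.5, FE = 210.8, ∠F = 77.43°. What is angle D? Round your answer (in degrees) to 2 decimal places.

By the law of cosines, ED² = DF² + FE² − 2·DF·FE·cos F = 1.6951e+05, so ED ≈ 411.72.
Law of cosines again: cos D = (ED² + DF² − FE²)/(2·ED·DF) ≈ 0.86618, so ∠D ≈ 29.98°.

∠D ≈ 29.98°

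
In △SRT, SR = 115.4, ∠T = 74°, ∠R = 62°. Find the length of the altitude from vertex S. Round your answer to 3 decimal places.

The third angle is ∠S = 180° − ∠R − ∠T = 44.00°.
Law of sines: RT = SR·sin S/sin T ≈ 83.394.
Law of sines: TS = SR·sin R/sin T ≈ 106.
Area = ½·SR·RT·sin R ≈ 4248.6.
The altitude from S has length 2·area/RT ≈ 101.89.

h_S ≈ 101.892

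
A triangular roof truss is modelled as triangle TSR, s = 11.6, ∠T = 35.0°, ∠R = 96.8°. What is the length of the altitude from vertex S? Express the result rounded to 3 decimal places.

h_S ≈ 8.862

The third angle is ∠S = 180° − ∠R − ∠T = 48.20°.
Law of sines: t = s·sin T/sin S ≈ 8.9252.
Law of sines: r = s·sin R/sin S ≈ 15.451.
Area = ½·s·t·sin R ≈ 51.402.
The altitude from S has length 2·area/s ≈ 8.8624.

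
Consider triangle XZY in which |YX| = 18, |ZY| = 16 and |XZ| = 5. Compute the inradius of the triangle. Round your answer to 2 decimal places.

1.98

Semiperimeter s = (16 + 18 + 5)/2 = 19.5.
Heron's formula: area = √(19.5·3.5·1.5·14.5) ≈ 38.528.
Inradius = area/s = 38.528/19.5 ≈ 1.9758.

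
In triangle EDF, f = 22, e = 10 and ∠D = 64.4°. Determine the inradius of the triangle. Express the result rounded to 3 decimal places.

3.827

By the law of cosines, d² = f² + e² − 2·f·e·cos D = 393.88, so d ≈ 19.846.
Area = ½·f·e·sin D ≈ 99.202.
Semiperimeter s = (10+19.846+22)/2 = 25.923.
Inradius = area/s = 99.202/25.923 ≈ 3.8267.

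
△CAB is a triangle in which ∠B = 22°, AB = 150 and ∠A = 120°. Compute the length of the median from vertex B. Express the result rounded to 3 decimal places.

177.279

The third angle is ∠C = 180° − ∠A − ∠B = 38.00°.
Law of sines: BC = AB·sin A/sin C ≈ 211.
Law of sines: CA = AB·sin B/sin C ≈ 91.269.
Median from B: ½√(2·AB² + 2·BC² − CA²) ≈ 177.28.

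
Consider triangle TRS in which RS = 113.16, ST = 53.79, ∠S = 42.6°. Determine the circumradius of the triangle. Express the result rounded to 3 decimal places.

By the law of cosines, TR² = RS² + ST² − 2·RS·ST·cos S = 6737.5, so TR ≈ 82.082.
Area = ½·RS·ST·sin S ≈ 2060.
Circumradius = TR/(2 sin S) ≈ 60.633.

60.633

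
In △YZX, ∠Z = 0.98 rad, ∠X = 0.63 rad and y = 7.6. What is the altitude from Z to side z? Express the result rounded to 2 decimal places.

4.48

The third angle is ∠Y = π − ∠Z − ∠X = 1.532 rad.
Law of sines: z = y·sin Z/sin Y ≈ 6.3166.
Law of sines: x = y·sin X/sin Y ≈ 4.4809.
Area = ½·y·z·sin X ≈ 14.141.
The altitude from Z has length 2·area/z ≈ 4.4775.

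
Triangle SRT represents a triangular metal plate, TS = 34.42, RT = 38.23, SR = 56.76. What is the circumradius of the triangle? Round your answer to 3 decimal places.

29.084

By the law of cosines, cos S = (TS² + SR² − RT²) / (2·TS·SR) ≈ 0.75368, so ∠S ≈ 41.09°.
Circumradius = RT/(2 sin S) ≈ 29.084.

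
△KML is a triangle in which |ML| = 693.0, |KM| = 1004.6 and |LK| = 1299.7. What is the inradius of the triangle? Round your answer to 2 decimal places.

Semiperimeter s = (693 + 1299.7 + 1004.6)/2 = 1498.7.
Heron's formula: area = √(1498.7·805.65·198.95·494.05) ≈ 3.4449e+05.
Inradius = area/s = 3.4449e+05/1498.7 ≈ 229.87.

r ≈ 229.87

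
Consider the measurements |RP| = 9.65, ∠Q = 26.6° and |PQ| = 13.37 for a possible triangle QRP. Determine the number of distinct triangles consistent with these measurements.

2

|PQ|·sin Q = 13.37·sin(26.6°) ≈ 5.987.
Since |PQ| sin Q < |RP| < |PQ| (5.987 < 9.65 < 13.37), two triangles exist.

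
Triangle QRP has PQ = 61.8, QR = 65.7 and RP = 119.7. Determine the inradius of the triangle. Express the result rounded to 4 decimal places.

Semiperimeter s = (119.7 + 61.8 + 65.7)/2 = 123.6.
Heron's formula: area = √(123.6·3.9·61.8·57.9) ≈ 1313.3.
Inradius = area/s = 1313.3/123.6 ≈ 10.626.

r ≈ 10.6257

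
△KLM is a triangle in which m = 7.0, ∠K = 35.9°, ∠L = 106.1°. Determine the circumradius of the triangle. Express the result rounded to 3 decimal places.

R ≈ 5.685

The third angle is ∠M = 180° − ∠K − ∠L = 38.00°.
Law of sines: k = m·sin K/sin M ≈ 6.667.
Law of sines: l = m·sin L/sin M ≈ 10.924.
Circumradius = m/(2 sin M) ≈ 5.6849.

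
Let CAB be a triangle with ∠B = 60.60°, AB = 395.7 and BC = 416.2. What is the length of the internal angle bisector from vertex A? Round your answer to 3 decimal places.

By the law of cosines, CA² = AB² + BC² − 2·AB·BC·cos B = 1.6811e+05, so CA ≈ 410.01.
Law of cosines again: cos A = (CA² + AB² − BC²)/(2·CA·AB) ≈ 0.46679, so ∠A ≈ 62.17°.
The bisector from A has length 2·CA·AB·cos(∠A/2)/(CA+AB) ≈ 344.89.

344.889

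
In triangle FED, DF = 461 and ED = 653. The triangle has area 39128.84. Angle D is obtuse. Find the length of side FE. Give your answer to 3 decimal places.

1104.670

From area = ½·ED·DF·sin D, we get sin D = 2·area/(ED·DF) ≈ 0.25996.
Taking the obtuse solution, ∠D ≈ 164.93°.
Law of cosines then gives FE ≈ 1104.7.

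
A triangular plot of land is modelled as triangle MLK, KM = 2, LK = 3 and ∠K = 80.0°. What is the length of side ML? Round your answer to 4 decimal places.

3.3040

By the law of cosines, ML² = LK² + KM² − 2·LK·KM·cos K = 10.916, so ML ≈ 3.304.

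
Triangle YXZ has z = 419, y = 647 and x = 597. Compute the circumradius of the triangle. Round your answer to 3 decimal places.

By the law of cosines, cos Y = (x² + z² − y²) / (2·x·z) ≈ 0.22659, so ∠Y ≈ 76.90°.
Circumradius = y/(2 sin Y) ≈ 332.14.

332.139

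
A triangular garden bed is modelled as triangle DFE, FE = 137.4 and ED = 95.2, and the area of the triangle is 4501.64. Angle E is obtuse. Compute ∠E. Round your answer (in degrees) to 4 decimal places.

From area = ½·FE·ED·sin E, we get sin E = 2·area/(FE·ED) ≈ 0.68830.
Taking the obtuse solution, ∠E ≈ 136.50°.

136.5044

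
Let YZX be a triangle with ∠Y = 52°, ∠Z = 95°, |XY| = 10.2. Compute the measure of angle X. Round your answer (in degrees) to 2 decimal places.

∠X ≈ 33.00°

The third angle is ∠X = 180° − ∠Y − ∠Z = 33.00°.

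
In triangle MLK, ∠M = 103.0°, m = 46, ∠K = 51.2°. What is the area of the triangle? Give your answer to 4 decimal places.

368.3049

The third angle is ∠L = 180° − ∠K − ∠M = 25.80°.
Law of sines: l = m·sin L/sin M ≈ 20.547.
Law of sines: k = m·sin K/sin M ≈ 36.793.
Area = ½·m·l·sin K ≈ 368.3.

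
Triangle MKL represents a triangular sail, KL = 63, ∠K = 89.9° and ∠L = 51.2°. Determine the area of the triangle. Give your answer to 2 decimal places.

area ≈ 2462.87

The third angle is ∠M = 180° − ∠K − ∠L = 38.90°.
Law of sines: LM = KL·sin K/sin M ≈ 100.32.
Law of sines: MK = KL·sin L/sin M ≈ 78.187.
Area = ½·KL·LM·sin L ≈ 2462.9.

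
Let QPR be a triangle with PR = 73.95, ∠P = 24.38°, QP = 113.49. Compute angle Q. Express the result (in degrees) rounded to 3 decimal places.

33.491

By the law of cosines, RQ² = QP² + PR² − 2·QP·PR·cos P = 3060.2, so RQ ≈ 55.319.
Law of cosines again: cos Q = (RQ² + QP² − PR²)/(2·RQ·QP) ≈ 0.83397, so ∠Q ≈ 33.49°.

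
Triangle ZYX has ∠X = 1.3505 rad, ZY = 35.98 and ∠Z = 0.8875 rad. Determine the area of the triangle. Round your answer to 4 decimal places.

404.0853

The third angle is ∠Y = π − ∠X − ∠Z = 0.9036 rad.
Law of sines: YX = ZY·sin Z/sin X ≈ 28.593.
Law of sines: XZ = ZY·sin Y/sin X ≈ 28.964.
Area = ½·ZY·YX·sin Y ≈ 404.09.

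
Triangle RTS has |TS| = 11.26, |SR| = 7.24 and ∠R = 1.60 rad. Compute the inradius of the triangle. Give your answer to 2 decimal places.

r ≈ 2.26

Law of sines: sin T = |SR|·sin R/|TS| ≈ 0.64271.
Since |TS| ≥ |SR|, only the acute value applies: ∠T ≈ 0.698 rad.
Then ∠S = π − ∠R − ∠T ≈ 0.844 rad.
Law of sines gives |RT| = |TS|·sin S/sin R ≈ 8.415.
Area = ½·|TS|·|SR|·sin S ≈ 30.449.
Semiperimeter s = (11.26+7.24+8.415)/2 = 13.457.
Inradius = area/s = 30.449/13.457 ≈ 2.2626.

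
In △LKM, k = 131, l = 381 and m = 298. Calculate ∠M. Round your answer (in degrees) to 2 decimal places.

∠M ≈ 42.57°

By the law of cosines, cos M = (l² + k² − m²) / (2·l·k) ≈ 0.73649, so ∠M ≈ 42.57°.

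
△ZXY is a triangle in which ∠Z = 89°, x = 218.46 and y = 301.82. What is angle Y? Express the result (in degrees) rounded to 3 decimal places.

By the law of cosines, z² = x² + y² − 2·x·y·cos Z = 1.3652e+05, so z ≈ 369.48.
Law of cosines again: cos Y = (z² + x² − y²)/(2·z·x) ≈ 0.57700, so ∠Y ≈ 54.76°.

∠Y ≈ 54.760°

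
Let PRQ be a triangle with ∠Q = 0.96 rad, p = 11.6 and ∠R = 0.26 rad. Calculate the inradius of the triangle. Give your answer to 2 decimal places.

1.21

The third angle is ∠P = π − ∠R − ∠Q = 1.922 rad.
Law of sines: r = p·sin R/sin P ≈ 3.1755.
Law of sines: q = p·sin Q/sin P ≈ 10.119.
Area = ½·p·r·sin Q ≈ 15.088.
Semiperimeter s = (11.6+3.1755+10.119)/2 = 12.447.
Inradius = area/s = 15.088/12.447 ≈ 1.2122.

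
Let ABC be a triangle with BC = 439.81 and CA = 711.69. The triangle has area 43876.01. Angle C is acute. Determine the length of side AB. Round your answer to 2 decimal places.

314.68

From area = ½·BC·CA·sin C, we get sin C = 2·area/(BC·CA) ≈ 0.28035.
Taking the acute solution, ∠C ≈ 0.284 rad.
Law of cosines then gives AB ≈ 314.68.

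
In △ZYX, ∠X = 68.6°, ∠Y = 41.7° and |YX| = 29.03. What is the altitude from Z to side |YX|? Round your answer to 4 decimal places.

The third angle is ∠Z = 180° − ∠Y − ∠X = 69.70°.
Law of sines: |XZ| = |YX|·sin Y/sin Z ≈ 20.591.
Law of sines: |ZY| = |YX|·sin X/sin Z ≈ 28.818.
Area = ½·|YX|·|XZ|·sin X ≈ 278.27.
The altitude from Z has length 2·area/|YX| ≈ 19.171.

h_Z ≈ 19.1709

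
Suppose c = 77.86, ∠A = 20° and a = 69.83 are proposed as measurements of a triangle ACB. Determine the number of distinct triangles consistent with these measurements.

2

c·sin A = 77.86·sin(20°) ≈ 26.63.
Since c sin A < a < c (26.63 < 69.83 < 77.86), two triangles exist.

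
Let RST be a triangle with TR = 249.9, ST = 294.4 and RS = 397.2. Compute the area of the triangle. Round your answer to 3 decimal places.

Semiperimeter s = (294.4 + 249.9 + 397.2)/2 = 470.75.
Heron's formula: area = √(470.75·176.35·220.85·73.55) ≈ 36722.

area ≈ 36721.713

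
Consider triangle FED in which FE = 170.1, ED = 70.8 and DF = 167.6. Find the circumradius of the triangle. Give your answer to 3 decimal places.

R ≈ 86.393

By the law of cosines, cos F = (DF² + FE² − ED²) / (2·DF·FE) ≈ 0.91220, so ∠F ≈ 24.19°.
Circumradius = ED/(2 sin F) ≈ 86.393.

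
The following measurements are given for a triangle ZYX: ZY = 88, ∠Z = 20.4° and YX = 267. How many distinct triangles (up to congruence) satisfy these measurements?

1

ZY·sin Z = 88·sin(20.4°) ≈ 30.67.
Since YX ≥ ZY, exactly one triangle exists.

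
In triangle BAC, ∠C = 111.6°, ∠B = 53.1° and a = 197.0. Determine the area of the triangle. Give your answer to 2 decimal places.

area ≈ 54677.01

The third angle is ∠A = 180° − ∠C − ∠B = 15.30°.
Law of sines: b = a·sin B/sin A ≈ 597.02.
Law of sines: c = a·sin C/sin A ≈ 694.14.
Area = ½·a·b·sin C ≈ 54677.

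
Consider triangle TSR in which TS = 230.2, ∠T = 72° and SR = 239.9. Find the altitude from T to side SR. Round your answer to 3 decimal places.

h_T ≈ 154.429

Law of sines: sin R = TS·sin T/SR ≈ 0.91260.
Since SR ≥ TS, only the acute value applies: ∠R ≈ 65.87°.
Then ∠S = 180° − ∠T − ∠R ≈ 42.13°.
Law of sines gives RT = SR·sin S/sin T ≈ 169.22.
Area = ½·SR·TS·sin S ≈ 18524.
The altitude from T has length 2·area/SR ≈ 154.43.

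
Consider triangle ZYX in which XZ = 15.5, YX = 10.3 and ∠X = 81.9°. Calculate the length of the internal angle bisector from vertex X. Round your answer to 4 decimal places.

By the law of cosines, ZY² = YX² + XZ² − 2·YX·XZ·cos X = 301.35, so ZY ≈ 17.359.
The bisector from X has length 2·YX·XZ·cos(∠X/2)/(YX+XZ) ≈ 9.3473.

t_X ≈ 9.3473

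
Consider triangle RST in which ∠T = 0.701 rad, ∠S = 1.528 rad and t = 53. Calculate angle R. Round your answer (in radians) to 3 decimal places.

The third angle is ∠R = π − ∠S − ∠T = 0.913 rad.

∠R ≈ 0.913 rad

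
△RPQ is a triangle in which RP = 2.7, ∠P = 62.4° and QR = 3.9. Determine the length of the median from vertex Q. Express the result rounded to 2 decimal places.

Law of sines: sin Q = RP·sin P/QR ≈ 0.61353.
Since QR ≥ RP, only the acute value applies: ∠Q ≈ 37.84°.
Then ∠R = 180° − ∠P − ∠Q ≈ 79.76°.
Law of sines gives PQ = QR·sin R/sin P ≈ 4.3306.
Median from Q: ½√(2·PQ² + 2·QR² − RP²) ≈ 3.8935.

m_Q ≈ 3.89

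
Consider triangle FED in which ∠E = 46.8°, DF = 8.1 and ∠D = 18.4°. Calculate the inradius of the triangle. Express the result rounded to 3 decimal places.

r ≈ 1.189

The third angle is ∠F = 180° − ∠E − ∠D = 114.80°.
Law of sines: ED = DF·sin F/sin E ≈ 10.087.
Law of sines: FE = DF·sin D/sin E ≈ 3.5074.
Area = ½·DF·ED·sin D ≈ 12.895.
Semiperimeter s = (10.087+8.1+3.5074)/2 = 10.847.
Inradius = area/s = 12.895/10.847 ≈ 1.1888.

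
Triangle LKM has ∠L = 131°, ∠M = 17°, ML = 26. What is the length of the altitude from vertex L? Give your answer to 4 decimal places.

h_L ≈ 7.6017

The third angle is ∠K = 180° − ∠M − ∠L = 32.00°.
Law of sines: KM = ML·sin L/sin K ≈ 37.029.
Law of sines: LK = ML·sin M/sin K ≈ 14.345.
Area = ½·ML·KM·sin M ≈ 140.74.
The altitude from L has length 2·area/KM ≈ 7.6017.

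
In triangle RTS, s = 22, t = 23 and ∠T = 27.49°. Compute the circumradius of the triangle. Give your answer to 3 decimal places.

24.914

Law of sines: sin S = s·sin T/t ≈ 0.44152.
Since t ≥ s, only the acute value applies: ∠S ≈ 26.20°.
Then ∠R = 180° − ∠T − ∠S ≈ 126.31°.
Law of sines gives r = t·sin R/sin T ≈ 40.153.
Circumradius = t/(2 sin T) ≈ 24.914.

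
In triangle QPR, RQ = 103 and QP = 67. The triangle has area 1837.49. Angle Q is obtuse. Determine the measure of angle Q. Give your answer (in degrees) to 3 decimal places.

From area = ½·RQ·QP·sin Q, we get sin Q = 2·area/(RQ·QP) ≈ 0.53253.
Taking the obtuse solution, ∠Q ≈ 147.82°.

∠Q ≈ 147.824°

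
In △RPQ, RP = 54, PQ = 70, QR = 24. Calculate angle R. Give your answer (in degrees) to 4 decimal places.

122.9024

By the law of cosines, cos R = (QR² + RP² − PQ²) / (2·QR·RP) ≈ -0.54321, so ∠R ≈ 122.90°.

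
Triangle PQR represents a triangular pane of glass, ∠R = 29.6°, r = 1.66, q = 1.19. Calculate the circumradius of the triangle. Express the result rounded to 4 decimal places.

Law of sines: sin Q = q·sin R/r ≈ 0.35409.
Since r ≥ q, only the acute value applies: ∠Q ≈ 20.74°.
Then ∠P = 180° − ∠R − ∠Q ≈ 129.66°.
Law of sines gives p = r·sin P/sin R ≈ 2.5871.
Circumradius = r/(2 sin R) ≈ 1.6804.

1.6804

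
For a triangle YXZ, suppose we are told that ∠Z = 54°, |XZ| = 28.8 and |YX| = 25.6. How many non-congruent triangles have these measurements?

2

|XZ|·sin Z = 28.8·sin(54°) ≈ 23.3.
Since |XZ| sin Z < |YX| < |XZ| (23.3 < 25.6 < 28.8), two triangles exist.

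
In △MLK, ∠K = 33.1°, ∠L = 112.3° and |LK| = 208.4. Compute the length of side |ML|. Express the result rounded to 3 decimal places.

The third angle is ∠M = 180° − ∠L − ∠K = 34.60°.
Law of sines: |ML| = |LK|·sin K/sin M ≈ 200.42.

200.421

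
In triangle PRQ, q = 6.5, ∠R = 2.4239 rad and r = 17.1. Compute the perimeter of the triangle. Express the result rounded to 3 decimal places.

perimeter ≈ 35.260

Law of sines: sin Q = q·sin R/r ≈ 0.24998.
Since r ≥ q, only the acute value applies: ∠Q ≈ 0.2527 rad.
Then ∠P = π − ∠R − ∠Q ≈ 0.4650 rad.
Law of sines gives p = r·sin P/sin R ≈ 11.66.
Semiperimeter s = (11.66+17.1+6.5)/2 = 17.63.
Perimeter = 11.66 + 17.1 + 6.5 = 35.26.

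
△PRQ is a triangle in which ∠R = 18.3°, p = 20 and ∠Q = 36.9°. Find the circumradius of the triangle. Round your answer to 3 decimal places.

The third angle is ∠P = 180° − ∠R − ∠Q = 124.80°.
Law of sines: r = p·sin R/sin P ≈ 7.6476.
Law of sines: q = p·sin Q/sin P ≈ 14.624.
Circumradius = p/(2 sin P) ≈ 12.178.

12.178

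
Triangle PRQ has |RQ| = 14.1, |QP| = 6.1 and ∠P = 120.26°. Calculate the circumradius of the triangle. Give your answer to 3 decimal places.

8.162

Law of sines: sin R = |QP|·sin P/|RQ| ≈ 0.37368.
Since |RQ| ≥ |QP|, only the acute value applies: ∠R ≈ 21.94°.
Then ∠Q = 180° − ∠P − ∠R ≈ 37.80°.
Law of sines gives |PR| = |RQ|·sin Q/sin P ≈ 10.005.
Circumradius = |RQ|/(2 sin P) ≈ 8.1621.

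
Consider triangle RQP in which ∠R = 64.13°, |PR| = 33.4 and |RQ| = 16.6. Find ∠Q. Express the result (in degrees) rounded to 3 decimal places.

By the law of cosines, |QP|² = |PR|² + |RQ|² − 2·|PR|·|RQ|·cos R = 907.28, so |QP| ≈ 30.121.
Law of cosines again: cos Q = (|RQ|² + |QP|² − |PR|²)/(2·|RQ|·|QP|) ≈ 0.06728, so ∠Q ≈ 86.14°.

∠Q ≈ 86.142°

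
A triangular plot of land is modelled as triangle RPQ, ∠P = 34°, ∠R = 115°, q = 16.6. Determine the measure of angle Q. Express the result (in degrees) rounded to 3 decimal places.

∠Q ≈ 31.000°

The third angle is ∠Q = 180° − ∠R − ∠P = 31.00°.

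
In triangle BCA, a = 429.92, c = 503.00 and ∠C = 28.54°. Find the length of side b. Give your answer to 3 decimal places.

Law of sines: sin A = a·sin C/c ≈ 0.40836.
Since c ≥ a, only the acute value applies: ∠A ≈ 24.10°.
Then ∠B = 180° − ∠C − ∠A ≈ 127.36°.
Law of sines gives b = c·sin B/sin C ≈ 836.83.

836.827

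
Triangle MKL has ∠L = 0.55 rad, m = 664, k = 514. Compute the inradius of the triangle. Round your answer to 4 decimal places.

By the law of cosines, l² = m² + k² − 2·m·k·cos L = 1.2317e+05, so l ≈ 350.95.
Area = ½·m·k·sin L ≈ 89196.
Semiperimeter s = (664+514+350.95)/2 = 764.47.
Inradius = area/s = 89196/764.47 ≈ 116.68.

116.6756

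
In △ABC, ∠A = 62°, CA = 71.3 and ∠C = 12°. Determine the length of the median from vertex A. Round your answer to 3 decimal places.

The third angle is ∠B = 180° − ∠C − ∠A = 106.00°.
Law of sines: BC = CA·sin A/sin B ≈ 65.491.
Law of sines: AB = CA·sin C/sin B ≈ 15.422.
Median from A: ½√(2·CA² + 2·AB² − BC²) ≈ 39.856.

39.856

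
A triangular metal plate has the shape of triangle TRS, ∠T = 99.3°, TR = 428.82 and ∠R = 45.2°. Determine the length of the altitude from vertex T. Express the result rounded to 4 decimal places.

304.2781

The third angle is ∠S = 180° − ∠T − ∠R = 35.50°.
Law of sines: RS = TR·sin T/sin S ≈ 728.74.
Law of sines: ST = TR·sin R/sin S ≈ 523.98.
Area = ½·TR·RS·sin R ≈ 1.1087e+05.
The altitude from T has length 2·area/RS ≈ 304.28.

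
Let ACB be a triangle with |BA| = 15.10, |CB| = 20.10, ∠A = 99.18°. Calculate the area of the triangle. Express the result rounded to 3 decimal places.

area ≈ 82.541

Law of sines: sin C = |BA|·sin A/|CB| ≈ 0.74162.
Since |CB| ≥ |BA|, only the acute value applies: ∠C ≈ 47.87°.
Then ∠B = 180° − ∠A − ∠C ≈ 32.95°.
Law of sines gives |AC| = |CB|·sin B/sin A ≈ 11.074.
Area = ½·|CB|·|BA|·sin B ≈ 82.541.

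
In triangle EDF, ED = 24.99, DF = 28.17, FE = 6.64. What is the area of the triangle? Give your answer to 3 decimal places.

area ≈ 76.861

Semiperimeter s = (28.17 + 6.64 + 24.99)/2 = 29.9.
Heron's formula: area = √(29.9·1.73·23.26·4.91) ≈ 76.861.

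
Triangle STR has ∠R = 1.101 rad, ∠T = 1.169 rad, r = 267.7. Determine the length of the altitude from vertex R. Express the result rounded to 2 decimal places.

The third angle is ∠S = π − ∠T − ∠R = 0.872 rad.
Law of sines: s = r·sin S/sin R ≈ 229.78.
Law of sines: t = r·sin T/sin R ≈ 276.32.
Area = ½·r·s·sin T ≈ 28307.
The altitude from R has length 2·area/r ≈ 211.48.

h_R ≈ 211.48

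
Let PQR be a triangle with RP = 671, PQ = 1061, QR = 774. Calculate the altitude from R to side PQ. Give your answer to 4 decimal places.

Semiperimeter s = (774 + 671 + 1061)/2 = 1253.
Heron's formula: area = √(1253·479·582·192) ≈ 2.5897e+05.
The altitude from R has length 2·area/PQ ≈ 488.17.

488.1688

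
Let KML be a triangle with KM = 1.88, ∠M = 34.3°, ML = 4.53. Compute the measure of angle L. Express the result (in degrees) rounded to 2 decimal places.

19.59

By the law of cosines, LK² = KM² + ML² − 2·KM·ML·cos M = 9.9845, so LK ≈ 3.1598.
Law of cosines again: cos L = (ML² + LK² − KM²)/(2·ML·LK) ≈ 0.94212, so ∠L ≈ 19.59°.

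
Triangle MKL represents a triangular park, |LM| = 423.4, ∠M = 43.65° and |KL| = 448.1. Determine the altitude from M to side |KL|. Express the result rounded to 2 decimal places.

h_M ≈ 421.35

Law of sines: sin K = |LM|·sin M/|KL| ≈ 0.65220.
Since |KL| ≥ |LM|, only the acute value applies: ∠K ≈ 40.71°.
Then ∠L = 180° − ∠M − ∠K ≈ 95.64°.
Law of sines gives |MK| = |KL|·sin L/sin M ≈ 646.04.
Area = ½·|KL|·|LM|·sin L ≈ 94403.
The altitude from M has length 2·area/|KL| ≈ 421.35.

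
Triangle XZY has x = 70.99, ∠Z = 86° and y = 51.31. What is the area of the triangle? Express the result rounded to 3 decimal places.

1816.812

Area = ½·y·x·sin Z ≈ 1816.8.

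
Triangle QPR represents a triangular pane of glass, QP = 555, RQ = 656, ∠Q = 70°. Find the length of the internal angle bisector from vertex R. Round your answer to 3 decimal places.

By the law of cosines, PR² = RQ² + QP² − 2·RQ·QP·cos Q = 4.8932e+05, so PR ≈ 699.51.
Law of cosines again: cos R = (PR² + RQ² − QP²)/(2·PR·RQ) ≈ 0.66644, so ∠R ≈ 48.21°.
The bisector from R has length 2·PR·RQ·cos(∠R/2)/(PR+RQ) ≈ 618.02.

t_R ≈ 618.023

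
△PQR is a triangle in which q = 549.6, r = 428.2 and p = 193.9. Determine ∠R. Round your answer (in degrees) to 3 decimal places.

∠R ≈ 42.832°

By the law of cosines, cos R = (p² + q² − r²) / (2·p·q) ≈ 0.73335, so ∠R ≈ 42.83°.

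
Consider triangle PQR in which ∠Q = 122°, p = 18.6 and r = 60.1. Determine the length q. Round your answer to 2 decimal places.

By the law of cosines, q² = r² + p² − 2·r·p·cos Q = 5142.7, so q ≈ 71.713.

71.71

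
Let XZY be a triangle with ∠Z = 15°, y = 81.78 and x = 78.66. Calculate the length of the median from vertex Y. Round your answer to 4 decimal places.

m_Y ≈ 40.5680

By the law of cosines, z² = y² + x² − 2·y·x·cos Z = 448.12, so z ≈ 21.169.
Median from Y: ½√(2·x² + 2·z² − y²) ≈ 40.568.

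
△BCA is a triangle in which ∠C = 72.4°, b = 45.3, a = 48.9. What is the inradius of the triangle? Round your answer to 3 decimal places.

By the law of cosines, c² = a² + b² − 2·a·b·cos C = 3103.7, so c ≈ 55.711.
Area = ½·a·b·sin C ≈ 1055.7.
Semiperimeter s = (45.3+55.711+48.9)/2 = 74.955.
Inradius = area/s = 1055.7/74.955 ≈ 14.085.

14.085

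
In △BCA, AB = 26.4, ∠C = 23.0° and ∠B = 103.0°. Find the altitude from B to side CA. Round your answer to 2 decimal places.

21.36

The third angle is ∠A = 180° − ∠B − ∠C = 54.00°.
Law of sines: CA = AB·sin B/sin C ≈ 65.834.
Law of sines: BC = AB·sin A/sin C ≈ 54.662.
Area = ½·AB·CA·sin A ≈ 703.04.
The altitude from B has length 2·area/CA ≈ 21.358.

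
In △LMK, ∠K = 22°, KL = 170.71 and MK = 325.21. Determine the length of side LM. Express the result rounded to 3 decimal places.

By the law of cosines, LM² = MK² + KL² − 2·MK·KL·cos K = 31955, so LM ≈ 178.76.

178.760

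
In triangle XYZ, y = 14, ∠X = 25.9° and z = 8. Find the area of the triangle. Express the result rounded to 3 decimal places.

24.461

Area = ½·y·z·sin X ≈ 24.461.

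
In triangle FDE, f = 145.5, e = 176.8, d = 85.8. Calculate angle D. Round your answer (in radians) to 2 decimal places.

0.50

By the law of cosines, cos D = (e² + f² − d²) / (2·e·f) ≈ 0.87596, so ∠D ≈ 0.5034 rad.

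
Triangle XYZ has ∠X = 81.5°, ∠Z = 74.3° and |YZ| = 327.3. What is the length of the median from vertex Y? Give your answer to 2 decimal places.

The third angle is ∠Y = 180° − ∠Z − ∠X = 24.20°.
Law of sines: |ZX| = |YZ|·sin Y/sin X ≈ 135.66.
Law of sines: |XY| = |YZ|·sin Z/sin X ≈ 318.59.
Median from Y: ½√(2·|XY|² + 2·|YZ|² − |ZX|²) ≈ 315.77.

m_Y ≈ 315.77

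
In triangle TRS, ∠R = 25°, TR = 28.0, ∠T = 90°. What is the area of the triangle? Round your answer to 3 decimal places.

182.793

The third angle is ∠S = 180° − ∠T − ∠R = 65.00°.
Law of sines: RS = TR·sin T/sin S ≈ 30.895.
Law of sines: ST = TR·sin R/sin S ≈ 13.057.
Area = ½·TR·RS·sin R ≈ 182.79.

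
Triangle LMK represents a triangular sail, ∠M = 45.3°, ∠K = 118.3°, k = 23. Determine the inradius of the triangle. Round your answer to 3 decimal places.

The third angle is ∠L = 180° − ∠M − ∠K = 16.40°.
Law of sines: l = k·sin L/sin K ≈ 7.3754.
Law of sines: m = k·sin M/sin K ≈ 18.568.
Area = ½·k·l·sin M ≈ 60.288.
Semiperimeter s = (7.3754+18.568+23)/2 = 24.472.
Inradius = area/s = 60.288/24.472 ≈ 2.4636.

r ≈ 2.464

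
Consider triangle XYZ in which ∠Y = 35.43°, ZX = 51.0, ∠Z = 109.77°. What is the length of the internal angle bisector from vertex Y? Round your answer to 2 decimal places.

The third angle is ∠X = 180° − ∠Y − ∠Z = 34.80°.
Law of sines: YZ = ZX·sin X/sin Y ≈ 50.209.
Law of sines: XY = ZX·sin Z/sin Y ≈ 82.79.
The bisector from Y has length 2·XY·YZ·cos(∠Y/2)/(XY+YZ) ≈ 59.545.

59.54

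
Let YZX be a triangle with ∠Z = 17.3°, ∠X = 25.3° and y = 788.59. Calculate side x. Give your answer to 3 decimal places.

The third angle is ∠Y = 180° − ∠Z − ∠X = 137.40°.
Law of sines: x = y·sin X/sin Y ≈ 497.89.

497.891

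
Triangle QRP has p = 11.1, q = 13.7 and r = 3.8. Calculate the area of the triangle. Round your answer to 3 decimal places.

area ≈ 16.979

Semiperimeter s = (13.7 + 3.8 + 11.1)/2 = 14.3.
Heron's formula: area = √(14.3·0.6·10.5·3.2) ≈ 16.979.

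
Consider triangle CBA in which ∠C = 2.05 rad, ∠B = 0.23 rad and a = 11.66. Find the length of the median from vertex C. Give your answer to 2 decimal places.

m_C ≈ 5.26

The third angle is ∠A = π − ∠C − ∠B = 0.862 rad.
Law of sines: c = a·sin C/sin A ≈ 13.634.
Law of sines: b = a·sin B/sin A ≈ 3.5028.
Median from C: ½√(2·b² + 2·a² − c²) ≈ 5.2574.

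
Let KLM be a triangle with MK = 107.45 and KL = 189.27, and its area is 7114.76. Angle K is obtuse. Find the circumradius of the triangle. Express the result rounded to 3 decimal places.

197.558

From area = ½·MK·KL·sin K, we get sin K = 2·area/(MK·KL) ≈ 0.69968.
Taking the obtuse solution, ∠K ≈ 2.3666 rad.
Law of cosines then gives LM ≈ 276.46.
Circumradius = LM/(2 sin K) ≈ 197.56.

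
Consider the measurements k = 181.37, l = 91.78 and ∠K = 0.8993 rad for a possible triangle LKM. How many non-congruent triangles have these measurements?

l·sin K = 91.78·sin(0.8993 rad) ≈ 71.85.
Since k ≥ l, exactly one triangle exists.

1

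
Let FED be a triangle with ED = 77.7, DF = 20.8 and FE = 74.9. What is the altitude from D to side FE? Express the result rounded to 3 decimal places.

Semiperimeter s = (77.7 + 20.8 + 74.9)/2 = 86.7.
Heron's formula: area = √(86.7·9·65.9·11.8) ≈ 778.96.
The altitude from D has length 2·area/FE ≈ 20.8.

h_D ≈ 20.800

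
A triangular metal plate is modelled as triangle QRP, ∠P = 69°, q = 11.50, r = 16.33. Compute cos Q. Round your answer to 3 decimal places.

By the law of cosines, p² = q² + r² − 2·q·r·cos P = 264.32, so p ≈ 16.258.
Law of cosines again: cos Q = (r² + p² − q²)/(2·r·p) ≈ 0.75094, so ∠Q ≈ 41.33°.

cos Q ≈ 0.751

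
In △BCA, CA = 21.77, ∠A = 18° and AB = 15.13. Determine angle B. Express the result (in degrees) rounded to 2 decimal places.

129.65

By the law of cosines, BC² = CA² + AB² − 2·CA·AB·cos A = 76.332, so BC ≈ 8.7368.
Law of cosines again: cos B = (AB² + BC² − CA²)/(2·AB·BC) ≈ -0.63805, so ∠B ≈ 129.65°.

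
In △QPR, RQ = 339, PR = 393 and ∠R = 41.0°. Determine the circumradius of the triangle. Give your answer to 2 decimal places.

By the law of cosines, QP² = PR² + RQ² − 2·PR·RQ·cos R = 68275, so QP ≈ 261.29.
Area = ½·PR·RQ·sin R ≈ 43702.
Circumradius = QP/(2 sin R) ≈ 199.14.

199.14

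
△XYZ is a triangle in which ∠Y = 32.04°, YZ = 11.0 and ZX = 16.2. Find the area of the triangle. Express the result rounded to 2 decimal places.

area ≈ 71.30

Law of sines: sin X = YZ·sin Y/ZX ≈ 0.36022.
Since ZX ≥ YZ, only the acute value applies: ∠X ≈ 21.11°.
Then ∠Z = 180° − ∠Y − ∠X ≈ 126.85°.
Law of sines gives XY = ZX·sin Z/sin Y ≈ 24.437.
Area = ½·ZX·YZ·sin Z ≈ 71.302.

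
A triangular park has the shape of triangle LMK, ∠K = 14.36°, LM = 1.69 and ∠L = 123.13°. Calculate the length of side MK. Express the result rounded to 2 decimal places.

The third angle is ∠M = 180° − ∠K − ∠L = 42.51°.
Law of sines: MK = LM·sin L/sin K ≈ 5.7064.

5.71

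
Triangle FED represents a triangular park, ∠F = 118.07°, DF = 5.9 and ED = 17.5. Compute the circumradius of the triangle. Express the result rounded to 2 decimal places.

R ≈ 9.92

Law of sines: sin E = DF·sin F/ED ≈ 0.29749.
Since ED ≥ DF, only the acute value applies: ∠E ≈ 17.31°.
Then ∠D = 180° − ∠F − ∠E ≈ 44.62°.
Law of sines gives FE = ED·sin D/sin F ≈ 13.931.
Circumradius = ED/(2 sin F) ≈ 9.9164.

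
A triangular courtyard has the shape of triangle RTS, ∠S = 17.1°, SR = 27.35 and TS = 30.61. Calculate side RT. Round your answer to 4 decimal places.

9.2003

By the law of cosines, RT² = TS² + SR² − 2·TS·SR·cos S = 84.646, so RT ≈ 9.2003.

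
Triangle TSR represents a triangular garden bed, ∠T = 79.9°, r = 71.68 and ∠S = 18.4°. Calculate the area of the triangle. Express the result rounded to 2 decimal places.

The third angle is ∠R = 180° − ∠T − ∠S = 81.70°.
Law of sines: t = r·sin T/sin R ≈ 71.316.
Law of sines: s = r·sin S/sin R ≈ 22.865.
Area = ½·r·t·sin S ≈ 806.79.

806.79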